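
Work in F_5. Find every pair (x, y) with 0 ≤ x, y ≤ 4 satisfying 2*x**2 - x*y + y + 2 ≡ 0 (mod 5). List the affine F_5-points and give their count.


Affine F_5-points: {(0, 3), (2, 0), (3, 0), (4, 3)}; count = 4.

For each of the 25 pairs (x, y) ∈ F_5², evaluate f(x, y) mod 5. Record the zeros.
  x = 0: [0↦2, 1↦3, 2↦4, 3↦0, 4↦1]  zeros at y ∈ {3}
  x = 1: [0↦4, 1↦4, 2↦4, 3↦4, 4↦4]  zeros at y ∈ ∅
  x = 2: [0↦0, 1↦4, 2↦3, 3↦2, 4↦1]  zeros at y ∈ {0}
  x = 3: [0↦0, 1↦3, 2↦1, 3↦4, 4↦2]  zeros at y ∈ {0}
  x = 4: [0↦4, 1↦1, 2↦3, 3↦0, 4↦2]  zeros at y ∈ {3}
Collecting zeros: affine points = {(0, 3), (2, 0), (3, 0), (4, 3)}.
Total count |C(F_5)_aff| = 4.


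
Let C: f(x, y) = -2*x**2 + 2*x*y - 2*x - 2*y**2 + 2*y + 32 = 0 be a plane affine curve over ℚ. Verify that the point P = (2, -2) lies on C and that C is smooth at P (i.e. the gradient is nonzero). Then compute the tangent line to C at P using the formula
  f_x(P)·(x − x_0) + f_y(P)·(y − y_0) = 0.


Tangent line at P: -14*x + 14*y + 56 = 0.

Step 1: f(2, -2) = 0, so P lies on C.
Step 2: partial derivatives
  f_x(x, y) = -4*x + 2*y - 2, f_y(x, y) = 2*x - 4*y + 2.
  f_x(P) = -14, f_y(P) = 14 (gradient nonzero, so P is smooth).
Step 3: tangent line at P: -14·(x − 2) + 14·(y − -2) = 0.
Expanding: -14*x + 14*y + 56 = 0.


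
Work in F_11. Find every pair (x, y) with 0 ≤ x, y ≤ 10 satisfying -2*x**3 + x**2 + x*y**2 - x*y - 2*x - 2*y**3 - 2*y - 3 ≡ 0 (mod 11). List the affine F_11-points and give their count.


Affine F_11-points: {(1, 8), (1, 10), (2, 10), (3, 4), (3, 10), (5, 1), (7, 2), (8, 0)}; count = 8.

For each of the 121 pairs (x, y) ∈ F_11², evaluate f(x, y) mod 11. Record the zeros.
  x = 0: [0↦8, 1↦4, 2↦10, 3↦3, 4↦4, 5↦1, 6↦4, 7↦1, 8↦2, 9↦6, 10↦1]  zeros at y ∈ ∅
  x = 1: [0↦5, 1↦1, 2↦9, 3↦6, 4↦2, 5↦7, 6↦9, 7↦7, 8↦0, 9↦9, 10↦0]  zeros at y ∈ {8, 10}
  x = 2: [0↦3, 1↦10, 2↦9, 3↦10, 4↦1, 5↦3, 6↦4, 7↦3, 8↦10, 9↦2, 10↦0]  zeros at y ∈ {10}
  x = 3: [0↦1, 1↦8, 2↦9, 3↦3, 4↦0, 5↦10, 6↦10, 7↦10, 8↦9, 9↦6, 10↦0]  zeros at y ∈ {4, 10}
  x = 4: [0↦9, 1↦5, 2↦8, 3↦6, 4↦9, 5↦5, 6↦4, 7↦5, 8↦7, 9↦9, 10↦10]  zeros at y ∈ ∅
  x = 5: [0↦4, 1↦0, 2↦5, 3↦7, 4↦5, 5↦9, 6↦7, 7↦9, 8↦3, 9↦10, 10↦7]  zeros at y ∈ {1}
  x = 6: [0↦7, 1↦3, 2↦10, 3↦5, 4↦9, 5↦10, 6↦7, 7↦10, 8↦7, 9↦8, 10↦1]  zeros at y ∈ ∅
  x = 7: [0↦6, 1↦2, 2↦0, 3↦10, 4↦9, 5↦7, 6↦3, 7↦7, 8↦7, 9↦2, 10↦2]  zeros at y ∈ {2}
  x = 8: [0↦0, 1↦7, 2↦7, 3↦10, 4↦4, 5↦10, 6↦5, 7↦10, 8↦2, 9↦2, 10↦9]  zeros at y ∈ {0}
  x = 9: [0↦10, 1↦6, 2↦8, 3↦4, 4↦4, 5↦7, 6↦1, 7↦7, 8↦2, 9↦7, 10↦10]  zeros at y ∈ ∅
  x = 10: [0↦2, 1↦9, 2↦2, 3↦2, 4↦8, 5↦8, 6↦1, 7↦8, 8↦6, 9↦5, 10↦4]  zeros at y ∈ ∅
Collecting zeros: affine points = {(1, 8), (1, 10), (2, 10), (3, 4), (3, 10), (5, 1), (7, 2), (8, 0)}.
Total count |C(F_11)_aff| = 8.


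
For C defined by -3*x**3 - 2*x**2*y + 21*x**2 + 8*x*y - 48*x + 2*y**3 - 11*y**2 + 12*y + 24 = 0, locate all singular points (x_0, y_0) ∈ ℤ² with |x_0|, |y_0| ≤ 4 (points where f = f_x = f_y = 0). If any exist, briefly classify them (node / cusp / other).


Singular points: {(2, 2)}; classification: node.

Compute partial derivatives:
  f_x = -9*x**2 - 4*x*y + 42*x + 8*y - 48.
  f_y = -2*x**2 + 8*x + 6*y**2 - 22*y + 12.
Scan x_0 ∈ {−4, ..., 4}. For each x_0, f_y(x_0, y) is a polynomial in y; find its integer roots y ∈ {−4, ..., 4}, then test f_x and f at those candidates.
  x = -4: f_y(-4, y) = 6*y**2 - 22*y - 52; no integer root y with |y| ≤ 4.
  x = -3: f_y(-3, y) = 6*y**2 - 22*y - 30; no integer root y with |y| ≤ 4.
  x = -2: f_y(-2, y) = 6*y**2 - 22*y - 12; no integer root y with |y| ≤ 4.
  x = -1: f_y(-1, y) = 6*y**2 - 22*y + 2; no integer root y with |y| ≤ 4.
  x = 0: f_y(0, y) = 6*y**2 - 22*y + 12; vanishes at y ∈ {3}. (0, 3): f_x = -24 ≠ 0.
  x = 1: f_y(1, y) = 6*y**2 - 22*y + 18; no integer root y with |y| ≤ 4.
  x = 2: f_y(2, y) = 6*y**2 - 22*y + 20; vanishes at y ∈ {2}. (2, 2): f_x = 0, f = 0 — SINGULAR.
  x = 3: f_y(3, y) = 6*y**2 - 22*y + 18; no integer root y with |y| ≤ 4.
  x = 4: f_y(4, y) = 6*y**2 - 22*y + 12; vanishes at y ∈ {3}. (4, 3): f_x = -48 ≠ 0.
Only singular point on the grid: (2, 2).
Classify: substitute x = 2 + u, y = 2 + v and expand: f = -3*u**3 - 2*u**2*v - u**2 + 2*v**3 + v**2.
No constant or linear terms (consistent with a singular point). Quadratic part: -u**2 + v**2. Cubic part: -3*u**3 - 2*u**2*v + 2*v**3.
The quadratic part v**2 - u**2 = (v − u)(v + u) splits into two distinct linear factors, so there are two distinct tangent lines y − 2 = ±(x − 2) — this is a node (ordinary double point).
Classification: node.


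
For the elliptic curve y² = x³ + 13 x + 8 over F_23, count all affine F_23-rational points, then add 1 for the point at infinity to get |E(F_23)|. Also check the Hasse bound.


Affine points = {(0, 10), (0, 13), (4, 3), (4, 20), (6, 7), (6, 16), (8, 7), (8, 16), (9, 7), (9, 16), (12, 11), (12, 12), (14, 6), (14, 17), (15, 6), (15, 17), (17, 6), (17, 17), (18, 5), (18, 18)}; affine count = 20; |E(F_23)| = 21.

Discriminant check: Δ ∝ 4a³ + 27b² = 4·13³ + 27·8² = 4·2197 + 27·64 ≡ 5 (mod 23). Nonzero ⇒ E is nonsingular.
For each x ∈ F_23, compute rhs = x³ + 13·x + 8 mod 23, then count y ∈ F_23 with y² ≡ rhs.
  x = 0: rhs = 8, matching y values: 10, 13 (2 points).
  x = 1: rhs = 22, matching y values: none (0 points).
  x = 2: rhs = 19, matching y values: none (0 points).
  x = 3: rhs = 5, matching y values: none (0 points).
  x = 4: rhs = 9, matching y values: 3, 20 (2 points).
  x = 5: rhs = 14, matching y values: none (0 points).
  x = 6: rhs = 3, matching y values: 7, 16 (2 points).
  x = 7: rhs = 5, matching y values: none (0 points).
  x = 8: rhs = 3, matching y values: 7, 16 (2 points).
  x = 9: rhs = 3, matching y values: 7, 16 (2 points).
  x = 10: rhs = 11, matching y values: none (0 points).
  x = 11: rhs = 10, matching y values: none (0 points).
  x = 12: rhs = 6, matching y values: 11, 12 (2 points).
  x = 13: rhs = 5, matching y values: none (0 points).
  x = 14: rhs = 13, matching y values: 6, 17 (2 points).
  x = 15: rhs = 13, matching y values: 6, 17 (2 points).
  x = 16: rhs = 11, matching y values: none (0 points).
  x = 17: rhs = 13, matching y values: 6, 17 (2 points).
  x = 18: rhs = 2, matching y values: 5, 18 (2 points).
  x = 19: rhs = 7, matching y values: none (0 points).
  x = 20: rhs = 11, matching y values: none (0 points).
  x = 21: rhs = 20, matching y values: none (0 points).
  x = 22: rhs = 17, matching y values: none (0 points).
Total affine count: 20.
Full point count |E(F_23)| = 20 + 1 = 21.
Hasse bound: |21 − (23+1)| = |-3| = 3 ≤ 2√23 ≈ 9.5917 ✓.


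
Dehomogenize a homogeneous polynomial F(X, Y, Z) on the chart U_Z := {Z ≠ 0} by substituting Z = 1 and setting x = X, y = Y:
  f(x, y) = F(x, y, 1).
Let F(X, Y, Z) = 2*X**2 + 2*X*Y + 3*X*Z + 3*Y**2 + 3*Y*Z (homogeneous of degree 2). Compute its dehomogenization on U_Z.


f(x, y) = 2*x**2 + 2*x*y + 3*x + 3*y**2 + 3*y

On U_Z we set Z = 1. Each monomial c·X^i·Y^j·Z^k in F becomes c·x^i·y^j·1^k = c·x^i·y^j.
Substituting Z = 1: F(X, Y, 1) = 2*x**2 + 2*x*y + 3*x + 3*y**2 + 3*y.
Note: deg(f) ≤ deg(F) = 2; strict inequality happens when F is divisible by Z (lost terms).


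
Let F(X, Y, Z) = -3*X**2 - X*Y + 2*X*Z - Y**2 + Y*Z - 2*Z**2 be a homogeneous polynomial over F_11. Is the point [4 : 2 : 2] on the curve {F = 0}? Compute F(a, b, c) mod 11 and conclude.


F(4,2,2) ≡ 7 (mod 11); P is NOT on the curve.

Evaluate F(4, 2, 2) term-by-term (mod 11).
  -3*X**2 ↦ -3·16·1·1 = -48
  -X*Y ↦ -1·4·2·1 = -8
  2*X*Z ↦ 2·4·1·2 = 16
  -Y**2 ↦ -1·1·4·1 = -4
  Y*Z ↦ 1·1·2·2 = 4
  -2*Z**2 ↦ -2·1·1·4 = -8
Sum: F(4, 2, 2) = (-48) + (-8) + (16) + (-4) + (4) + (-8) = -48.
Reducing mod 11: -48 ≡ 7 (mod 11).
Since F(a, b, c) ≡ 7 ≠ 0 (mod 11), P does NOT lie on the curve.


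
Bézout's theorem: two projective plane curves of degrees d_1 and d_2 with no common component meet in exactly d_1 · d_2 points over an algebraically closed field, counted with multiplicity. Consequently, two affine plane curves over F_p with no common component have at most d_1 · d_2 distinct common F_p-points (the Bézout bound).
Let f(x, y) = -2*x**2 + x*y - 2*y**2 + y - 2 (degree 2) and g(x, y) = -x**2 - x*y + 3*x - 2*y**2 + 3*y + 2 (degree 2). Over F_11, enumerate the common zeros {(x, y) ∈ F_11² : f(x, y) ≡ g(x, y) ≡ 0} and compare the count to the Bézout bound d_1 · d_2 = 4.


Common zeros: ∅; count = 0; Bézout bound = 4.

deg(f) = 2, deg(g) = 2, so Bézout bound = 4.
Scan x ∈ F_11. For each x, list the y ∈ F_11 with f(x, y) ≡ 0 and those with g(x, y) ≡ 0 (mod 11); the common zeros in that column are the intersection.
  x = 0: f ≡ 0 at y ∈ ∅; g ≡ 0 at y ∈ {2, 5}; common: ∅.
  x = 1: f ≡ 0 at y ∈ {5, 7}; g ≡ 0 at y ∈ {2, 10}; common: ∅.
  x = 2: f ≡ 0 at y ∈ ∅; g ≡ 0 at y ∈ {3}; common: ∅.
  x = 3: f ≡ 0 at y ∈ ∅; g ≡ 0 at y ∈ {1, 10}; common: ∅.
  x = 4: f ≡ 0 at y ∈ ∅; g ≡ 0 at y ∈ ∅; common: ∅.
  x = 5: f ≡ 0 at y ∈ {6, 8}; g ≡ 0 at y ∈ ∅; common: ∅.
  x = 6: f ≡ 0 at y ∈ ∅; g ≡ 0 at y ∈ ∅; common: ∅.
  x = 7: f ≡ 0 at y ∈ {5, 10}; g ≡ 0 at y ∈ ∅; common: ∅.
  x = 8: f ≡ 0 at y ∈ {3, 7}; g ≡ 0 at y ∈ ∅; common: ∅.
  x = 9: f ≡ 0 at y ∈ {6, 10}; g ≡ 0 at y ∈ {3, 5}; common: ∅.
  x = 10: f ≡ 0 at y ∈ {3, 8}; g ≡ 0 at y ∈ {1}; common: ∅.
Collecting: common zeros = ∅, so the count is 0.
Comparison with the Bézout bound: 0 ≤ 4 = deg(f)·deg(g), as expected for curves with no common component (the affine F_11-count falls short of the bound because intersections may lie at infinity, over extension fields, or carry multiplicity).


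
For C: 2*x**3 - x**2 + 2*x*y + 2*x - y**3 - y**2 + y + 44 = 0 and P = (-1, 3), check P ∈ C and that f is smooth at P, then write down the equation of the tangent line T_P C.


Tangent line at P: 16*x - 34*y + 118 = 0.

Step 1: f(-1, 3) = 0, so P lies on C.
Step 2: partial derivatives
  f_x(x, y) = 6*x**2 - 2*x + 2*y + 2, f_y(x, y) = 2*x - 3*y**2 - 2*y + 1.
  f_x(P) = 16, f_y(P) = -34 (gradient nonzero, so P is smooth).
Step 3: tangent line at P: 16·(x − -1) + -34·(y − 3) = 0.
Expanding: 16*x - 34*y + 118 = 0.


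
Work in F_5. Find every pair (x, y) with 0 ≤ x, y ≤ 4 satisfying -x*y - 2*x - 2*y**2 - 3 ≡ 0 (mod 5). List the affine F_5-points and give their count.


Affine F_5-points: {(0, 1), (0, 4), (1, 0), (1, 2)}; count = 4.

For each of the 25 pairs (x, y) ∈ F_5², evaluate f(x, y) mod 5. Record the zeros.
  x = 0: [0↦2, 1↦0, 2↦4, 3↦4, 4↦0]  zeros at y ∈ {1, 4}
  x = 1: [0↦0, 1↦2, 2↦0, 3↦4, 4↦4]  zeros at y ∈ {0, 2}
  x = 2: [0↦3, 1↦4, 2↦1, 3↦4, 4↦3]  zeros at y ∈ ∅
  x = 3: [0↦1, 1↦1, 2↦2, 3↦4, 4↦2]  zeros at y ∈ ∅
  x = 4: [0↦4, 1↦3, 2↦3, 3↦4, 4↦1]  zeros at y ∈ ∅
Collecting zeros: affine points = {(0, 1), (0, 4), (1, 0), (1, 2)}.
Total count |C(F_5)_aff| = 4.


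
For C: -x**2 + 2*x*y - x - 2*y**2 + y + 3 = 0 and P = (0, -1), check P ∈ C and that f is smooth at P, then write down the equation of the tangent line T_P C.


Tangent line at P: -3*x + 5*y + 5 = 0.

Step 1: f(0, -1) = 0, so P lies on C.
Step 2: partial derivatives
  f_x(x, y) = -2*x + 2*y - 1, f_y(x, y) = 2*x - 4*y + 1.
  f_x(P) = -3, f_y(P) = 5 (gradient nonzero, so P is smooth).
Step 3: tangent line at P: -3·(x − 0) + 5·(y − -1) = 0.
Expanding: -3*x + 5*y + 5 = 0.


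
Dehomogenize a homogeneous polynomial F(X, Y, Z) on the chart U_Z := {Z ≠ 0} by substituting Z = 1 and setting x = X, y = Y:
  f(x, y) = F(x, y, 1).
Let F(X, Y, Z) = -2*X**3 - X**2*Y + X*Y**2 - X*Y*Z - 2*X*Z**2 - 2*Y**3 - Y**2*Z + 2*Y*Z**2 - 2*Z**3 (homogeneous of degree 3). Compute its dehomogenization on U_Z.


f(x, y) = -2*x**3 - x**2*y + x*y**2 - x*y - 2*x - 2*y**3 - y**2 + 2*y - 2

On U_Z we set Z = 1. Each monomial c·X^i·Y^j·Z^k in F becomes c·x^i·y^j·1^k = c·x^i·y^j.
Substituting Z = 1: F(X, Y, 1) = -2*x**3 - x**2*y + x*y**2 - x*y - 2*x - 2*y**3 - y**2 + 2*y - 2.
Note: deg(f) ≤ deg(F) = 3; strict inequality happens when F is divisible by Z (lost terms).


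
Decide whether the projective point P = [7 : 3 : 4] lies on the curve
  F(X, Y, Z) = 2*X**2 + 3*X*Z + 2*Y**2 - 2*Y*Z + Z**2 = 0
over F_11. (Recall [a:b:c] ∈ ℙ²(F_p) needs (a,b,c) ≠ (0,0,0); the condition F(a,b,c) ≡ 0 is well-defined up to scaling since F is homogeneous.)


F(7,3,4) ≡ 5 (mod 11); P is NOT on the curve.

Evaluate F(7, 3, 4) term-by-term (mod 11).
  2*X**2 ↦ 2·49·1·1 = 98
  3*X*Z ↦ 3·7·1·4 = 84
  2*Y**2 ↦ 2·1·9·1 = 18
  -2*Y*Z ↦ -2·1·3·4 = -24
  Z**2 ↦ 1·1·1·16 = 16
Sum: F(7, 3, 4) = (98) + (84) + (18) + (-24) + (16) = 192.
Reducing mod 11: 192 ≡ 5 (mod 11).
Since F(a, b, c) ≡ 5 ≠ 0 (mod 11), P does NOT lie on the curve.


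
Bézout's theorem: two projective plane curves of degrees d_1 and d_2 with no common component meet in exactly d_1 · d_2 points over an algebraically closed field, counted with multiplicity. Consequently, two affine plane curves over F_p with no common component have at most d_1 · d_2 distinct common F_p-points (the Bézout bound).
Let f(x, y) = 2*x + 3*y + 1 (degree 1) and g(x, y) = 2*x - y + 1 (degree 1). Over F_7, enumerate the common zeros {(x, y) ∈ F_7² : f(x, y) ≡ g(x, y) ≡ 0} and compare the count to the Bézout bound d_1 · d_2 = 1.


Common zeros: {(3, 0)}; count = 1; Bézout bound = 1.

deg(f) = 1, deg(g) = 1, so Bézout bound = 1.
Scan x ∈ F_7. For each x, list the y ∈ F_7 with f(x, y) ≡ 0 and those with g(x, y) ≡ 0 (mod 7); the common zeros in that column are the intersection.
  x = 0: f ≡ 0 at y ∈ {2}; g ≡ 0 at y ∈ {1}; common: ∅.
  x = 1: f ≡ 0 at y ∈ {6}; g ≡ 0 at y ∈ {3}; common: ∅.
  x = 2: f ≡ 0 at y ∈ {3}; g ≡ 0 at y ∈ {5}; common: ∅.
  x = 3: f ≡ 0 at y ∈ {0}; g ≡ 0 at y ∈ {0}; common: {0}.
  x = 4: f ≡ 0 at y ∈ {4}; g ≡ 0 at y ∈ {2}; common: ∅.
  x = 5: f ≡ 0 at y ∈ {1}; g ≡ 0 at y ∈ {4}; common: ∅.
  x = 6: f ≡ 0 at y ∈ {5}; g ≡ 0 at y ∈ {6}; common: ∅.
Collecting: common zeros = {(3, 0)}, so the count is 1.
Comparison with the Bézout bound: 1 ≤ 1 = deg(f)·deg(g), as expected for curves with no common component (the bound is attained).


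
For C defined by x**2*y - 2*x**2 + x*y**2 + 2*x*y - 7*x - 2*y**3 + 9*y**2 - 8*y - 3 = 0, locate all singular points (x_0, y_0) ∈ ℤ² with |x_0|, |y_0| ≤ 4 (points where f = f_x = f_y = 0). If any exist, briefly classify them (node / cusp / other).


Singular points: {(-2, 1)}; classification: node.

Compute partial derivatives:
  f_x = 2*x*y - 4*x + y**2 + 2*y - 7.
  f_y = x**2 + 2*x*y + 2*x - 6*y**2 + 18*y - 8.
Scan x_0 ∈ {−4, ..., 4}. For each x_0, f_y(x_0, y) is a polynomial in y; find its integer roots y ∈ {−4, ..., 4}, then test f_x and f at those candidates.
  x = -4: f_y(-4, y) = -6*y**2 + 10*y; vanishes at y ∈ {0}. (-4, 0): f_x = 9 ≠ 0.
  x = -3: f_y(-3, y) = -6*y**2 + 12*y - 5; no integer root y with |y| ≤ 4.
  x = -2: f_y(-2, y) = -6*y**2 + 14*y - 8; vanishes at y ∈ {1}. (-2, 1): f_x = 0, f = 0 — SINGULAR.
  x = -1: f_y(-1, y) = -6*y**2 + 16*y - 9; no integer root y with |y| ≤ 4.
  x = 0: f_y(0, y) = -6*y**2 + 18*y - 8; no integer root y with |y| ≤ 4.
  x = 1: f_y(1, y) = -6*y**2 + 20*y - 5; no integer root y with |y| ≤ 4.
  x = 2: f_y(2, y) = -6*y**2 + 22*y; vanishes at y ∈ {0}. (2, 0): f_x = -15 ≠ 0.
  x = 3: f_y(3, y) = -6*y**2 + 24*y + 7; no integer root y with |y| ≤ 4.
  x = 4: f_y(4, y) = -6*y**2 + 26*y + 16; no integer root y with |y| ≤ 4.
Only singular point on the grid: (-2, 1).
Classify: substitute x = -2 + u, y = 1 + v and expand: f = u**2*v - u**2 + u*v**2 - 2*v**3 + v**2.
No constant or linear terms (consistent with a singular point). Quadratic part: -u**2 + v**2. Cubic part: u**2*v + u*v**2 - 2*v**3.
The quadratic part v**2 - u**2 = (v − u)(v + u) splits into two distinct linear factors, so there are two distinct tangent lines y − 1 = ±(x − -2) — this is a node (ordinary double point).
Classification: node.


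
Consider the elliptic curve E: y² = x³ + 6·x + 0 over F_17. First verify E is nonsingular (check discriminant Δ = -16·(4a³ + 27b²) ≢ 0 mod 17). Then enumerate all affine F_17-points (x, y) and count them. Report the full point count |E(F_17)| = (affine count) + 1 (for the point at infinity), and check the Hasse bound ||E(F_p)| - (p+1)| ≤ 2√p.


Affine points = {(0, 0), (5, 6), (5, 11), (8, 4), (8, 13), (9, 1), (9, 16), (12, 7), (12, 10)}; affine count = 9; |E(F_17)| = 10.

Discriminant check: Δ ∝ 4a³ + 27b² = 4·6³ + 27·0² = 4·216 + 27·0 ≡ 14 (mod 17). Nonzero ⇒ E is nonsingular.
For each x ∈ F_17, compute rhs = x³ + 6·x + 0 mod 17, then count y ∈ F_17 with y² ≡ rhs.
  x = 0: rhs = 0, matching y values: 0 (1 points).
  x = 1: rhs = 7, matching y values: none (0 points).
  x = 2: rhs = 3, matching y values: none (0 points).
  x = 3: rhs = 11, matching y values: none (0 points).
  x = 4: rhs = 3, matching y values: none (0 points).
  x = 5: rhs = 2, matching y values: 6, 11 (2 points).
  x = 6: rhs = 14, matching y values: none (0 points).
  x = 7: rhs = 11, matching y values: none (0 points).
  x = 8: rhs = 16, matching y values: 4, 13 (2 points).
  x = 9: rhs = 1, matching y values: 1, 16 (2 points).
  x = 10: rhs = 6, matching y values: none (0 points).
  x = 11: rhs = 3, matching y values: none (0 points).
  x = 12: rhs = 15, matching y values: 7, 10 (2 points).
  x = 13: rhs = 14, matching y values: none (0 points).
  x = 14: rhs = 6, matching y values: none (0 points).
  x = 15: rhs = 14, matching y values: none (0 points).
  x = 16: rhs = 10, matching y values: none (0 points).
Total affine count: 9.
Full point count |E(F_17)| = 9 + 1 = 10.
Hasse bound: |10 − (17+1)| = |-8| = 8 ≤ 2√17 ≈ 8.2462 ✓.


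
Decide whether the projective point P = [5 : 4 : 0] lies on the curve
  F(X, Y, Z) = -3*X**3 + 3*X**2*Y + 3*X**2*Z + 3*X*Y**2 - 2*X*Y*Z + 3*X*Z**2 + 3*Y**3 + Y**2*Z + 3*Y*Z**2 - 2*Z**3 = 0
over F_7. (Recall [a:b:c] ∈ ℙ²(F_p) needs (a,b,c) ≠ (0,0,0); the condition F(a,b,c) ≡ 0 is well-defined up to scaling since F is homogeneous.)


F(5,4,0) ≡ 0 (mod 7); P is on the curve.

Evaluate F(5, 4, 0) term-by-term (mod 7).
  -3*X**3 ↦ -3·125·1·1 = -375
  3*X**2*Y ↦ 3·25·4·1 = 300
  3*X**2*Z ↦ 3·25·1·0 = 0
  3*X*Y**2 ↦ 3·5·16·1 = 240
  -2*X*Y*Z ↦ -2·5·4·0 = 0
  3*X*Z**2 ↦ 3·5·1·0 = 0
  3*Y**3 ↦ 3·1·64·1 = 192
  Y**2*Z ↦ 1·1·16·0 = 0
  3*Y*Z**2 ↦ 3·1·4·0 = 0
  -2*Z**3 ↦ -2·1·1·0 = 0
Sum: F(5, 4, 0) = (-375) + (300) + (0) + (240) + (0) + (0) + (192) + (0) + (0) + (0) = 357.
Reducing mod 7: 357 ≡ 0 (mod 7).
Since F(a, b, c) ≡ 0 (mod 7), P lies on the curve.


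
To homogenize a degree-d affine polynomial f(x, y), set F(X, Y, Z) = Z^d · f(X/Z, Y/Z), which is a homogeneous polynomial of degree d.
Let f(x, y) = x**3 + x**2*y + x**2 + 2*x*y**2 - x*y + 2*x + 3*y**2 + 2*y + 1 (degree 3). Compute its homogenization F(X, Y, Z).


F(X, Y, Z) = X**3 + X**2*Y + X**2*Z + 2*X*Y**2 - X*Y*Z + 2*X*Z**2 + 3*Y**2*Z + 2*Y*Z**2 + Z**3

deg(f) = 3.
Substitute x = X/Z, y = Y/Z into f, then multiply by Z^3.
  monomial 1·x^3·y^0 ↦ 1·X^3·Y^0·Z^0.
  monomial 1·x^2·y^1 ↦ 1·X^2·Y^1·Z^0.
  monomial 1·x^2·y^0 ↦ 1·X^2·Y^0·Z^1.
  monomial 2·x^1·y^2 ↦ 2·X^1·Y^2·Z^0.
  monomial -1·x^1·y^1 ↦ -1·X^1·Y^1·Z^1.
  monomial 2·x^1·y^0 ↦ 2·X^1·Y^0·Z^2.
  monomial 3·x^0·y^2 ↦ 3·X^0·Y^2·Z^1.
  monomial 2·x^0·y^1 ↦ 2·X^0·Y^1·Z^2.
  monomial 1·x^0·y^0 ↦ 1·X^0·Y^0·Z^3.
Collecting: F(X, Y, Z) = X**3 + X**2*Y + X**2*Z + 2*X*Y**2 - X*Y*Z + 2*X*Z**2 + 3*Y**2*Z + 2*Y*Z**2 + Z**3.


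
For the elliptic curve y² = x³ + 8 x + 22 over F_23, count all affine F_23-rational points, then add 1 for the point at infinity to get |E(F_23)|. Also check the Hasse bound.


Affine points = {(1, 10), (1, 13), (2, 0), (3, 2), (3, 21), (4, 7), (4, 16), (5, 7), (5, 16), (8, 0), (9, 8), (9, 15), (12, 11), (12, 12), (13, 0), (14, 7), (14, 16), (18, 8), (18, 15), (19, 8), (19, 15), (22, 6), (22, 17)}; affine count = 23; |E(F_23)| = 24.

Discriminant check: Δ ∝ 4a³ + 27b² = 4·8³ + 27·22² = 4·512 + 27·484 ≡ 5 (mod 23). Nonzero ⇒ E is nonsingular.
For each x ∈ F_23, compute rhs = x³ + 8·x + 22 mod 23, then count y ∈ F_23 with y² ≡ rhs.
  x = 0: rhs = 22, matching y values: none (0 points).
  x = 1: rhs = 8, matching y values: 10, 13 (2 points).
  x = 2: rhs = 0, matching y values: 0 (1 points).
  x = 3: rhs = 4, matching y values: 2, 21 (2 points).
  x = 4: rhs = 3, matching y values: 7, 16 (2 points).
  x = 5: rhs = 3, matching y values: 7, 16 (2 points).
  x = 6: rhs = 10, matching y values: none (0 points).
  x = 7: rhs = 7, matching y values: none (0 points).
  x = 8: rhs = 0, matching y values: 0 (1 points).
  x = 9: rhs = 18, matching y values: 8, 15 (2 points).
  x = 10: rhs = 21, matching y values: none (0 points).
  x = 11: rhs = 15, matching y values: none (0 points).
  x = 12: rhs = 6, matching y values: 11, 12 (2 points).
  x = 13: rhs = 0, matching y values: 0 (1 points).
  x = 14: rhs = 3, matching y values: 7, 16 (2 points).
  x = 15: rhs = 21, matching y values: none (0 points).
  x = 16: rhs = 14, matching y values: none (0 points).
  x = 17: rhs = 11, matching y values: none (0 points).
  x = 18: rhs = 18, matching y values: 8, 15 (2 points).
  x = 19: rhs = 18, matching y values: 8, 15 (2 points).
  x = 20: rhs = 17, matching y values: none (0 points).
  x = 21: rhs = 21, matching y values: none (0 points).
  x = 22: rhs = 13, matching y values: 6, 17 (2 points).
Total affine count: 23.
Full point count |E(F_23)| = 23 + 1 = 24.
Hasse bound: |24 − (23+1)| = |0| = 0 ≤ 2√23 ≈ 9.5917 ✓.


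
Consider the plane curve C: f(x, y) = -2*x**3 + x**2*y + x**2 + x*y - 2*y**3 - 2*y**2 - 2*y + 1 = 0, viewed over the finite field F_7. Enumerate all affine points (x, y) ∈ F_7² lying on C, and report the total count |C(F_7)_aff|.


Affine F_7-points: {(0, 3), (1, 0), (1, 6), (3, 5), (5, 0), (5, 6)}; count = 6.

For each of the 49 pairs (x, y) ∈ F_7², evaluate f(x, y) mod 7. Record the zeros.
  x = 0: [0↦1, 1↦2, 2↦1, 3↦0, 4↦1, 5↦6, 6↦3]  zeros at y ∈ {3}
  x = 1: [0↦0, 1↦3, 2↦4, 3↦5, 4↦1, 5↦1, 6↦0]  zeros at y ∈ {0, 6}
  x = 2: [0↦3, 1↦3, 2↦1, 3↦6, 4↦6, 5↦3, 6↦6]  zeros at y ∈ ∅
  x = 3: [0↦5, 1↦4, 2↦1, 3↦5, 4↦4, 5↦0, 6↦2]  zeros at y ∈ {5}
  x = 4: [0↦1, 1↦1, 2↦6, 3↦4, 4↦4, 5↦1, 6↦4]  zeros at y ∈ ∅
  x = 5: [0↦0, 1↦3, 2↦4, 3↦5, 4↦1, 5↦1, 6↦0]  zeros at y ∈ {0, 6}
  x = 6: [0↦4, 1↦5, 2↦4, 3↦3, 4↦4, 5↦2, 6↦6]  zeros at y ∈ ∅
Collecting zeros: affine points = {(0, 3), (1, 0), (1, 6), (3, 5), (5, 0), (5, 6)}.
Total count |C(F_7)_aff| = 6.


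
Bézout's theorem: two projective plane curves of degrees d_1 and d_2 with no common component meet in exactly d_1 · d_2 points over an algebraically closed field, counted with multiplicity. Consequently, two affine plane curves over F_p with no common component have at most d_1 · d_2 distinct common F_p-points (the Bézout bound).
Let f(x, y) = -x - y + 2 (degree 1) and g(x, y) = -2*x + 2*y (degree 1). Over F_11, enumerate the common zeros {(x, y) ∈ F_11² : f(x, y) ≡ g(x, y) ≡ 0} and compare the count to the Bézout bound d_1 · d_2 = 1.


Common zeros: {(1, 1)}; count = 1; Bézout bound = 1.

deg(f) = 1, deg(g) = 1, so Bézout bound = 1.
Scan x ∈ F_11. For each x, list the y ∈ F_11 with f(x, y) ≡ 0 and those with g(x, y) ≡ 0 (mod 11); the common zeros in that column are the intersection.
  x = 0: f ≡ 0 at y ∈ {2}; g ≡ 0 at y ∈ {0}; common: ∅.
  x = 1: f ≡ 0 at y ∈ {1}; g ≡ 0 at y ∈ {1}; common: {1}.
  x = 2: f ≡ 0 at y ∈ {0}; g ≡ 0 at y ∈ {2}; common: ∅.
  x = 3: f ≡ 0 at y ∈ {10}; g ≡ 0 at y ∈ {3}; common: ∅.
  x = 4: f ≡ 0 at y ∈ {9}; g ≡ 0 at y ∈ {4}; common: ∅.
  x = 5: f ≡ 0 at y ∈ {8}; g ≡ 0 at y ∈ {5}; common: ∅.
  x = 6: f ≡ 0 at y ∈ {7}; g ≡ 0 at y ∈ {6}; common: ∅.
  x = 7: f ≡ 0 at y ∈ {6}; g ≡ 0 at y ∈ {7}; common: ∅.
  x = 8: f ≡ 0 at y ∈ {5}; g ≡ 0 at y ∈ {8}; common: ∅.
  x = 9: f ≡ 0 at y ∈ {4}; g ≡ 0 at y ∈ {9}; common: ∅.
  x = 10: f ≡ 0 at y ∈ {3}; g ≡ 0 at y ∈ {10}; common: ∅.
Collecting: common zeros = {(1, 1)}, so the count is 1.
Comparison with the Bézout bound: 1 ≤ 1 = deg(f)·deg(g), as expected for curves with no common component (the bound is attained).


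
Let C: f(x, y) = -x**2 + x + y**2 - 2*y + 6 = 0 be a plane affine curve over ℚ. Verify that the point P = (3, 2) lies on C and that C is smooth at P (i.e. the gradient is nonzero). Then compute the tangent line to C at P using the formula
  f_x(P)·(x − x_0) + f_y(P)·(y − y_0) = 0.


Tangent line at P: -5*x + 2*y + 11 = 0.

Step 1: f(3, 2) = 0, so P lies on C.
Step 2: partial derivatives
  f_x(x, y) = 1 - 2*x, f_y(x, y) = 2*y - 2.
  f_x(P) = -5, f_y(P) = 2 (gradient nonzero, so P is smooth).
Step 3: tangent line at P: -5·(x − 3) + 2·(y − 2) = 0.
Expanding: -5*x + 2*y + 11 = 0.


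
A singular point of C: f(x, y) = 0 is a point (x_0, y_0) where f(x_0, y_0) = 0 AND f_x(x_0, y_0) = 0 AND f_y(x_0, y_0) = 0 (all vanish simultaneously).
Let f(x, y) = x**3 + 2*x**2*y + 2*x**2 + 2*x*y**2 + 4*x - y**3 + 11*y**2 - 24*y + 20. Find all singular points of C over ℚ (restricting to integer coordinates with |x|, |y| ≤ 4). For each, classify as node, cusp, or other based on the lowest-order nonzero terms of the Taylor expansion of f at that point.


Singular points: {(-2, 2)}; classification: cusp.

Compute partial derivatives:
  f_x = 3*x**2 + 4*x*y + 4*x + 2*y**2 + 4.
  f_y = 2*x**2 + 4*x*y - 3*y**2 + 22*y - 24.
Scan x_0 ∈ {−4, ..., 4}. For each x_0, f_y(x_0, y) is a polynomial in y; find its integer roots y ∈ {−4, ..., 4}, then test f_x and f at those candidates.
  x = -4: f_y(-4, y) = -3*y**2 + 6*y + 8; no integer root y with |y| ≤ 4.
  x = -3: f_y(-3, y) = -3*y**2 + 10*y - 6; no integer root y with |y| ≤ 4.
  x = -2: f_y(-2, y) = -3*y**2 + 14*y - 16; vanishes at y ∈ {2}. (-2, 2): f_x = 0, f = 0 — SINGULAR.
  x = -1: f_y(-1, y) = -3*y**2 + 18*y - 22; no integer root y with |y| ≤ 4.
  x = 0: f_y(0, y) = -3*y**2 + 22*y - 24; no integer root y with |y| ≤ 4.
  x = 1: f_y(1, y) = -3*y**2 + 26*y - 22; no integer root y with |y| ≤ 4.
  x = 2: f_y(2, y) = -3*y**2 + 30*y - 16; no integer root y with |y| ≤ 4.
  x = 3: f_y(3, y) = -3*y**2 + 34*y - 6; no integer root y with |y| ≤ 4.
  x = 4: f_y(4, y) = -3*y**2 + 38*y + 8; no integer root y with |y| ≤ 4.
Only singular point on the grid: (-2, 2).
Classify: substitute x = -2 + u, y = 2 + v and expand: f = u**3 + 2*u**2*v + 2*u*v**2 - v**3 + v**2.
No constant or linear terms (consistent with a singular point). Quadratic part: v**2. Cubic part: u**3 + 2*u**2*v + 2*u*v**2 - v**3.
The quadratic part v**2 is a perfect square, so there is a single (double) tangent line v = 0, i.e. y = 2. Restricting the cubic part to that line (v = 0) leaves u**3 ≠ 0, so f is not divisible by v and the branch is v² ≈ -u**3 to lowest order — this is a cusp.
Classification: cusp.


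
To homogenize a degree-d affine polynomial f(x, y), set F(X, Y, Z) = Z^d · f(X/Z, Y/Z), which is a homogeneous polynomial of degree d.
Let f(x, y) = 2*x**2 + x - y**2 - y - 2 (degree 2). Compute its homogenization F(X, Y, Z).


F(X, Y, Z) = 2*X**2 + X*Z - Y**2 - Y*Z - 2*Z**2

deg(f) = 2.
Substitute x = X/Z, y = Y/Z into f, then multiply by Z^2.
  monomial 2·x^2·y^0 ↦ 2·X^2·Y^0·Z^0.
  monomial 1·x^1·y^0 ↦ 1·X^1·Y^0·Z^1.
  monomial -1·x^0·y^2 ↦ -1·X^0·Y^2·Z^0.
  monomial -1·x^0·y^1 ↦ -1·X^0·Y^1·Z^1.
  monomial -2·x^0·y^0 ↦ -2·X^0·Y^0·Z^2.
Collecting: F(X, Y, Z) = 2*X**2 + X*Z - Y**2 - Y*Z - 2*Z**2.


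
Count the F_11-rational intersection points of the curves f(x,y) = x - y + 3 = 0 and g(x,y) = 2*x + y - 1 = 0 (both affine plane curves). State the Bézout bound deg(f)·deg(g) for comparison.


Common zeros: {(3, 6)}; count = 1; Bézout bound = 1.

deg(f) = 1, deg(g) = 1, so Bézout bound = 1.
Scan x ∈ F_11. For each x, list the y ∈ F_11 with f(x, y) ≡ 0 and those with g(x, y) ≡ 0 (mod 11); the common zeros in that column are the intersection.
  x = 0: f ≡ 0 at y ∈ {3}; g ≡ 0 at y ∈ {1}; common: ∅.
  x = 1: f ≡ 0 at y ∈ {4}; g ≡ 0 at y ∈ {10}; common: ∅.
  x = 2: f ≡ 0 at y ∈ {5}; g ≡ 0 at y ∈ {8}; common: ∅.
  x = 3: f ≡ 0 at y ∈ {6}; g ≡ 0 at y ∈ {6}; common: {6}.
  x = 4: f ≡ 0 at y ∈ {7}; g ≡ 0 at y ∈ {4}; common: ∅.
  x = 5: f ≡ 0 at y ∈ {8}; g ≡ 0 at y ∈ {2}; common: ∅.
  x = 6: f ≡ 0 at y ∈ {9}; g ≡ 0 at y ∈ {0}; common: ∅.
  x = 7: f ≡ 0 at y ∈ {10}; g ≡ 0 at y ∈ {9}; common: ∅.
  x = 8: f ≡ 0 at y ∈ {0}; g ≡ 0 at y ∈ {7}; common: ∅.
  x = 9: f ≡ 0 at y ∈ {1}; g ≡ 0 at y ∈ {5}; common: ∅.
  x = 10: f ≡ 0 at y ∈ {2}; g ≡ 0 at y ∈ {3}; common: ∅.
Collecting: common zeros = {(3, 6)}, so the count is 1.
Comparison with the Bézout bound: 1 ≤ 1 = deg(f)·deg(g), as expected for curves with no common component (the bound is attained).


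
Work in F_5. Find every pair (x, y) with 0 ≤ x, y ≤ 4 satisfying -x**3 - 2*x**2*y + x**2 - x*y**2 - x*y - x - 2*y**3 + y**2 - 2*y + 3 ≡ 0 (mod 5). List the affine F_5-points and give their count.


Affine F_5-points: {(0, 1), (1, 1), (2, 4), (3, 1), (3, 4)}; count = 5.

For each of the 25 pairs (x, y) ∈ F_5², evaluate f(x, y) mod 5. Record the zeros.
  x = 0: [0↦3, 1↦0, 2↦2, 3↦2, 4↦3]  zeros at y ∈ {1}
  x = 1: [0↦2, 1↦0, 2↦1, 3↦3, 4↦4]  zeros at y ∈ {1}
  x = 2: [0↦2, 1↦2, 2↦3, 3↦3, 4↦0]  zeros at y ∈ {4}
  x = 3: [0↦2, 1↦0, 2↦2, 3↦1, 4↦0]  zeros at y ∈ {1, 4}
  x = 4: [0↦1, 1↦3, 2↦2, 3↦1, 4↦3]  zeros at y ∈ ∅
Collecting zeros: affine points = {(0, 1), (1, 1), (2, 4), (3, 1), (3, 4)}.
Total count |C(F_5)_aff| = 5.


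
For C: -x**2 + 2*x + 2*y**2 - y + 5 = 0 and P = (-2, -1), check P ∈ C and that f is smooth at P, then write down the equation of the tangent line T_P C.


Tangent line at P: 6*x - 5*y + 7 = 0.

Step 1: f(-2, -1) = 0, so P lies on C.
Step 2: partial derivatives
  f_x(x, y) = 2 - 2*x, f_y(x, y) = 4*y - 1.
  f_x(P) = 6, f_y(P) = -5 (gradient nonzero, so P is smooth).
Step 3: tangent line at P: 6·(x − -2) + -5·(y − -1) = 0.
Expanding: 6*x - 5*y + 7 = 0.


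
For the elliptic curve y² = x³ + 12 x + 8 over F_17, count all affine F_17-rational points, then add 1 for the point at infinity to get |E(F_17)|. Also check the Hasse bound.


Affine points = {(0, 5), (0, 12), (1, 2), (1, 15), (4, 1), (4, 16), (8, 2), (8, 15), (11, 3), (11, 14), (13, 7), (13, 10), (14, 8), (14, 9)}; affine count = 14; |E(F_17)| = 15.

Discriminant check: Δ ∝ 4a³ + 27b² = 4·12³ + 27·8² = 4·1728 + 27·64 ≡ 4 (mod 17). Nonzero ⇒ E is nonsingular.
For each x ∈ F_17, compute rhs = x³ + 12·x + 8 mod 17, then count y ∈ F_17 with y² ≡ rhs.
  x = 0: rhs = 8, matching y values: 5, 12 (2 points).
  x = 1: rhs = 4, matching y values: 2, 15 (2 points).
  x = 2: rhs = 6, matching y values: none (0 points).
  x = 3: rhs = 3, matching y values: none (0 points).
  x = 4: rhs = 1, matching y values: 1, 16 (2 points).
  x = 5: rhs = 6, matching y values: none (0 points).
  x = 6: rhs = 7, matching y values: none (0 points).
  x = 7: rhs = 10, matching y values: none (0 points).
  x = 8: rhs = 4, matching y values: 2, 15 (2 points).
  x = 9: rhs = 12, matching y values: none (0 points).
  x = 10: rhs = 6, matching y values: none (0 points).
  x = 11: rhs = 9, matching y values: 3, 14 (2 points).
  x = 12: rhs = 10, matching y values: none (0 points).
  x = 13: rhs = 15, matching y values: 7, 10 (2 points).
  x = 14: rhs = 13, matching y values: 8, 9 (2 points).
  x = 15: rhs = 10, matching y values: none (0 points).
  x = 16: rhs = 12, matching y values: none (0 points).
Total affine count: 14.
Full point count |E(F_17)| = 14 + 1 = 15.
Hasse bound: |15 − (17+1)| = |-3| = 3 ≤ 2√17 ≈ 8.2462 ✓.


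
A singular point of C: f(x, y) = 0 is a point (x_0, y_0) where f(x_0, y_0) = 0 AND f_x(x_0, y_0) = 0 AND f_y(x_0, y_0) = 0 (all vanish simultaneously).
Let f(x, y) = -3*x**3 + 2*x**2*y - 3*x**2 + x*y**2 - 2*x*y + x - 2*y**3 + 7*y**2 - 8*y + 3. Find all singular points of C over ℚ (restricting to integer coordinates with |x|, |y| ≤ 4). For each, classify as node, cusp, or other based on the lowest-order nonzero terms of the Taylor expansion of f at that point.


Singular points: {(0, 1)}; classification: node.

Compute partial derivatives:
  f_x = -9*x**2 + 4*x*y - 6*x + y**2 - 2*y + 1.
  f_y = 2*x**2 + 2*x*y - 2*x - 6*y**2 + 14*y - 8.
Scan x_0 ∈ {−4, ..., 4}. For each x_0, f_y(x_0, y) is a polynomial in y; find its integer roots y ∈ {−4, ..., 4}, then test f_x and f at those candidates.
  x = -4: f_y(-4, y) = -6*y**2 + 6*y + 32; no integer root y with |y| ≤ 4.
  x = -3: f_y(-3, y) = -6*y**2 + 8*y + 16; no integer root y with |y| ≤ 4.
  x = -2: f_y(-2, y) = -6*y**2 + 10*y + 4; vanishes at y ∈ {2}. (-2, 2): f_x = -39 ≠ 0.
  x = -1: f_y(-1, y) = -6*y**2 + 12*y - 4; no integer root y with |y| ≤ 4.
  x = 0: f_y(0, y) = -6*y**2 + 14*y - 8; vanishes at y ∈ {1}. (0, 1): f_x = 0, f = 0 — SINGULAR.
  x = 1: f_y(1, y) = -6*y**2 + 16*y - 8; vanishes at y ∈ {2}. (1, 2): f_x = -6 ≠ 0.
  x = 2: f_y(2, y) = -6*y**2 + 18*y - 4; no integer root y with |y| ≤ 4.
  x = 3: f_y(3, y) = -6*y**2 + 20*y + 4; no integer root y with |y| ≤ 4.
  x = 4: f_y(4, y) = -6*y**2 + 22*y + 16; no integer root y with |y| ≤ 4.
Only singular point on the grid: (0, 1).
Classify: substitute x = 0 + u, y = 1 + v and expand: f = -3*u**3 + 2*u**2*v - u**2 + u*v**2 - 2*v**3 + v**2.
No constant or linear terms (consistent with a singular point). Quadratic part: -u**2 + v**2. Cubic part: -3*u**3 + 2*u**2*v + u*v**2 - 2*v**3.
The quadratic part v**2 - u**2 = (v − u)(v + u) splits into two distinct linear factors, so there are two distinct tangent lines y − 1 = ±(x − 0) — this is a node (ordinary double point).
Classification: node.


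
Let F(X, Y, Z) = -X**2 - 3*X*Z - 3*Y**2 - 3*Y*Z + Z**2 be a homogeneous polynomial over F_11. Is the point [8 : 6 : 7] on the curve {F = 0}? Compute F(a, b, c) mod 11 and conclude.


F(8,6,7) ≡ 1 (mod 11); P is NOT on the curve.

Evaluate F(8, 6, 7) term-by-term (mod 11).
  -X**2 ↦ -1·64·1·1 = -64
  -3*X*Z ↦ -3·8·1·7 = -168
  -3*Y**2 ↦ -3·1·36·1 = -108
  -3*Y*Z ↦ -3·1·6·7 = -126
  Z**2 ↦ 1·1·1·49 = 49
Sum: F(8, 6, 7) = (-64) + (-168) + (-108) + (-126) + (49) = -417.
Reducing mod 11: -417 ≡ 1 (mod 11).
Since F(a, b, c) ≡ 1 ≠ 0 (mod 11), P does NOT lie on the curve.


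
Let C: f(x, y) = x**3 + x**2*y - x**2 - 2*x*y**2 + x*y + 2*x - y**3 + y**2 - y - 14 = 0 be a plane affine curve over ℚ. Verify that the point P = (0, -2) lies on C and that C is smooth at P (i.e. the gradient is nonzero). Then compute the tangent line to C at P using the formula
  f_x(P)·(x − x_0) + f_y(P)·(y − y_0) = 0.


Tangent line at P: -8*x - 17*y - 34 = 0.

Step 1: f(0, -2) = 0, so P lies on C.
Step 2: partial derivatives
  f_x(x, y) = 3*x**2 + 2*x*y - 2*x - 2*y**2 + y + 2, f_y(x, y) = x**2 - 4*x*y + x - 3*y**2 + 2*y - 1.
  f_x(P) = -8, f_y(P) = -17 (gradient nonzero, so P is smooth).
Step 3: tangent line at P: -8·(x − 0) + -17·(y − -2) = 0.
Expanding: -8*x - 17*y - 34 = 0.


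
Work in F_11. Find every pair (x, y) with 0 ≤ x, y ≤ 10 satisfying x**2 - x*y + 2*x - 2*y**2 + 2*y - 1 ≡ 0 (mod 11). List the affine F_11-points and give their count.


Affine F_11-points: {(2, 3), (2, 8), (3, 1), (3, 4), (4, 2), (4, 8), (7, 1), (7, 2), (10, 3), (10, 4)}; count = 10.

For each of the 121 pairs (x, y) ∈ F_11², evaluate f(x, y) mod 11. Record the zeros.
  x = 0: [0↦10, 1↦10, 2↦6, 3↦9, 4↦8, 5↦3, 6↦5, 7↦3, 8↦8, 9↦9, 10↦6]  zeros at y ∈ ∅
  x = 1: [0↦2, 1↦1, 2↦7, 3↦9, 4↦7, 5↦1, 6↦2, 7↦10, 8↦3, 9↦3, 10↦10]  zeros at y ∈ ∅
  x = 2: [0↦7, 1↦5, 2↦10, 3↦0, 4↦8, 5↦1, 6↦1, 7↦8, 8↦0, 9↦10, 10↦5]  zeros at y ∈ {3, 8}
  x = 3: [0↦3, 1↦0, 2↦4, 3↦4, 4↦0, 5↦3, 6↦2, 7↦8, 8↦10, 9↦8, 10↦2]  zeros at y ∈ {1, 4}
  x = 4: [0↦1, 1↦8, 2↦0, 3↦10, 4↦5, 5↦7, 6↦5, 7↦10, 8↦0, 9↦8, 10↦1]  zeros at y ∈ {2, 8}
  x = 5: [0↦1, 1↦7, 2↦9, 3↦7, 4↦1, 5↦2, 6↦10, 7↦3, 8↦3, 9↦10, 10↦2]  zeros at y ∈ ∅
  x = 6: [0↦3, 1↦8, 2↦9, 3↦6, 4↦10, 5↦10, 6↦6, 7↦9, 8↦8, 9↦3, 10↦5]  zeros at y ∈ ∅
  x = 7: [0↦7, 1↦0, 2↦0, 3↦7, 4↦10, 5↦9, 6↦4, 7↦6, 8↦4, 9↦9, 10↦10]  zeros at y ∈ {1, 2}
  x = 8: [0↦2, 1↦5, 2↦4, 3↦10, 4↦1, 5↦10, 6↦4, 7↦5, 8↦2, 9↦6, 10↦6]  zeros at y ∈ ∅
  x = 9: [0↦10, 1↦1, 2↦10, 3↦4, 4↦5, 5↦2, 6↦6, 7↦6, 8↦2, 9↦5, 10↦4]  zeros at y ∈ ∅
  x = 10: [0↦9, 1↦10, 2↦7, 3↦0, 4↦0, 5↦7, 6↦10, 7↦9, 8↦4, 9↦6, 10↦4]  zeros at y ∈ {3, 4}
Collecting zeros: affine points = {(2, 3), (2, 8), (3, 1), (3, 4), (4, 2), (4, 8), (7, 1), (7, 2), (10, 3), (10, 4)}.
Total count |C(F_11)_aff| = 10.


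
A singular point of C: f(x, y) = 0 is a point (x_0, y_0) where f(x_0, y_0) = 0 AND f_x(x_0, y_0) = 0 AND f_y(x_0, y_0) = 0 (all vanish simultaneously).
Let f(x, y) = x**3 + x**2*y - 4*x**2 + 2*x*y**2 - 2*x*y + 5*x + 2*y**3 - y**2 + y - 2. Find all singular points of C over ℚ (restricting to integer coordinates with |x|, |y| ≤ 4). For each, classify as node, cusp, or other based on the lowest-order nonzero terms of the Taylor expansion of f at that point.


Singular points: {(1, 0)}; classification: node.

Compute partial derivatives:
  f_x = 3*x**2 + 2*x*y - 8*x + 2*y**2 - 2*y + 5.
  f_y = x**2 + 4*x*y - 2*x + 6*y**2 - 2*y + 1.
Scan x_0 ∈ {−4, ..., 4}. For each x_0, f_y(x_0, y) is a polynomial in y; find its integer roots y ∈ {−4, ..., 4}, then test f_x and f at those candidates.
  x = -4: f_y(-4, y) = 6*y**2 - 18*y + 25; no integer root y with |y| ≤ 4.
  x = -3: f_y(-3, y) = 6*y**2 - 14*y + 16; no integer root y with |y| ≤ 4.
  x = -2: f_y(-2, y) = 6*y**2 - 10*y + 9; no integer root y with |y| ≤ 4.
  x = -1: f_y(-1, y) = 6*y**2 - 6*y + 4; no integer root y with |y| ≤ 4.
  x = 0: f_y(0, y) = 6*y**2 - 2*y + 1; no integer root y with |y| ≤ 4.
  x = 1: f_y(1, y) = 6*y**2 + 2*y; vanishes at y ∈ {0}. (1, 0): f_x = 0, f = 0 — SINGULAR.
  x = 2: f_y(2, y) = 6*y**2 + 6*y + 1; no integer root y with |y| ≤ 4.
  x = 3: f_y(3, y) = 6*y**2 + 10*y + 4; vanishes at y ∈ {-1}. (3, -1): f_x = 6 ≠ 0.
  x = 4: f_y(4, y) = 6*y**2 + 14*y + 9; no integer root y with |y| ≤ 4.
Only singular point on the grid: (1, 0).
Classify: substitute x = 1 + u, y = 0 + v and expand: f = u**3 + u**2*v - u**2 + 2*u*v**2 + 2*v**3 + v**2.
No constant or linear terms (consistent with a singular point). Quadratic part: -u**2 + v**2. Cubic part: u**3 + u**2*v + 2*u*v**2 + 2*v**3.
The quadratic part v**2 - u**2 = (v − u)(v + u) splits into two distinct linear factors, so there are two distinct tangent lines y − 0 = ±(x − 1) — this is a node (ordinary double point).
Classification: node.


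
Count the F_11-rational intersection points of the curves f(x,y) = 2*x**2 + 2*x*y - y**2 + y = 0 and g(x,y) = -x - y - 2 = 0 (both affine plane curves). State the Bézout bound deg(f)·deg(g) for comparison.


Common zeros: ∅; count = 0; Bézout bound = 2.

deg(f) = 2, deg(g) = 1, so Bézout bound = 2.
Scan x ∈ F_11. For each x, list the y ∈ F_11 with f(x, y) ≡ 0 and those with g(x, y) ≡ 0 (mod 11); the common zeros in that column are the intersection.
  x = 0: f ≡ 0 at y ∈ {0, 1}; g ≡ 0 at y ∈ {9}; common: ∅.
  x = 1: f ≡ 0 at y ∈ ∅; g ≡ 0 at y ∈ {8}; common: ∅.
  x = 2: f ≡ 0 at y ∈ ∅; g ≡ 0 at y ∈ {7}; common: ∅.
  x = 3: f ≡ 0 at y ∈ {9}; g ≡ 0 at y ∈ {6}; common: ∅.
  x = 4: f ≡ 0 at y ∈ {10}; g ≡ 0 at y ∈ {5}; common: ∅.
  x = 5: f ≡ 0 at y ∈ ∅; g ≡ 0 at y ∈ {4}; common: ∅.
  x = 6: f ≡ 0 at y ∈ ∅; g ≡ 0 at y ∈ {3}; common: ∅.
  x = 7: f ≡ 0 at y ∈ {7, 8}; g ≡ 0 at y ∈ {2}; common: ∅.
  x = 8: f ≡ 0 at y ∈ {7, 10}; g ≡ 0 at y ∈ {1}; common: ∅.
  x = 9: f ≡ 0 at y ∈ ∅; g ≡ 0 at y ∈ {0}; common: ∅.
  x = 10: f ≡ 0 at y ∈ {1, 9}; g ≡ 0 at y ∈ {10}; common: ∅.
Collecting: common zeros = ∅, so the count is 0.
Comparison with the Bézout bound: 0 ≤ 2 = deg(f)·deg(g), as expected for curves with no common component (the affine F_11-count falls short of the bound because intersections may lie at infinity, over extension fields, or carry multiplicity).
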